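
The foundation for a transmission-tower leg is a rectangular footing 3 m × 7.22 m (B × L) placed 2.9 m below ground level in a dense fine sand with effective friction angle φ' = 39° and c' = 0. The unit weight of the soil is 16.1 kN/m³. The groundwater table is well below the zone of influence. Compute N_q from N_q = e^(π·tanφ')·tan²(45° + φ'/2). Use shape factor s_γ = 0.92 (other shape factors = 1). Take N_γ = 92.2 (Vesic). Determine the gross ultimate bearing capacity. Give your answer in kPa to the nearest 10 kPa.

tan39° = 0.8098, so N_q = e^(π×0.8098)·tan²(64.5°) = 12.731 × 4.395 = 55.96.
q = γ·D_f = 16.1 × 2.9 = 46.69 kPa.
q·N_q = 46.69 × 55.957 = 2612.7 kPa
0.5·γ·B·N_γ·s_γ = 0.5 × 16.1 × 3 × 92.2 × 0.92 = 2048.5 kPa
q_ult = 2612.7 + 2048.5 = 4661.2 kPa.

q_ult ≈ 4660 kPa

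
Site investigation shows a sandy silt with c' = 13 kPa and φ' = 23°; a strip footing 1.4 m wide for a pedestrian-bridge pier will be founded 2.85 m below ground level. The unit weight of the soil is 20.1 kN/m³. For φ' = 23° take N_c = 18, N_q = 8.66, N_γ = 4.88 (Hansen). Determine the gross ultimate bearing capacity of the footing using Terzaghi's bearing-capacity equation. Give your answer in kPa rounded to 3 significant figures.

q_ult ≈ 799 kPa

Effective surcharge at the founding depth q = γ·D_f = 20.1 × 2.85 = 57.285 kPa.
q_ult = c·N_c + q·N_q + 0.5·γ·B·N_γ
     = 13 × 18 + 57.285 × 8.66 + 0.5 × 20.1 × 1.4 × 4.88
     = 234 + 496.09 + 68.662 = 798.75 kPa.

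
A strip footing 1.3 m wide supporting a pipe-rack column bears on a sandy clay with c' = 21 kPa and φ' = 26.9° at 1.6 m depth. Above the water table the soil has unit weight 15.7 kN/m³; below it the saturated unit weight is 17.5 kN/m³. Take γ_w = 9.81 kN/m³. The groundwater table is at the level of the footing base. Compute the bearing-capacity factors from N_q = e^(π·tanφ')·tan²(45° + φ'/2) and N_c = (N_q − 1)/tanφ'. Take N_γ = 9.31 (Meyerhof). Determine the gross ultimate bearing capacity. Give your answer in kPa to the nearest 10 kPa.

q_ult ≈ 870 kPa

tan26.9° = 0.5073, so N_q = e^(π×0.5073)·tan²(58.45°) = 4.923 × 2.653 = 13.06.
N_c = (13.06 − 1)/tan26.9° = 23.77.
Overburden at base level: q = 15.7 × 1.6 = 25.12 kPa.
Below the base the soil is submerged, so the ½γBN_γ term uses γ' = 17.5 − 9.81 = 7.69 kN/m³.
Cohesion term c·N_c = 21 × 23.766 = 499.08 kPa; surcharge term q·N_q = 25.12 × 13.057 = 328 kPa; self-weight term 0.5·γ·B·N_γ = 0.5 × 7.69 × 1.3 × 9.31 = 46.536 kPa.
q_ult = 499.08 + 328 + 46.536 = 873.62 kPa.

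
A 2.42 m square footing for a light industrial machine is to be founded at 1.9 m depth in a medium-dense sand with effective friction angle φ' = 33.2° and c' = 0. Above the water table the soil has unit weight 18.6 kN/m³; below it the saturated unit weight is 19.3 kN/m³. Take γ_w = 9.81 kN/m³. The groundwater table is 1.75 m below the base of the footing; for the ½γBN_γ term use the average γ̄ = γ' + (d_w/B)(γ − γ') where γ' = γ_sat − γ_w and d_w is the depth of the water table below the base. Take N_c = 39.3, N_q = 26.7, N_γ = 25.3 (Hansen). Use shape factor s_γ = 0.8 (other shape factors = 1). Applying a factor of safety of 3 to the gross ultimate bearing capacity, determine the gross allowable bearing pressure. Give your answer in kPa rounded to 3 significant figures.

q_all ≈ 446 kPa

q = γ·D_f = 18.6 × 1.9 = 35.34 kPa.
γ' = 9.49 kN/m³; averaging over the depth B below the base, γ̄ = γ' + (d_w/B)(γ − γ') = 16.078 kN/m³.
q·N_q = 35.34 × 26.7 = 943.58 kPa
0.5·γ·B·N_γ·s_γ = 0.5 × 16.078 × 2.42 × 25.3 × 0.8 = 393.75 kPa
q_ult = 943.58 + 393.75 = 1337.3 kPa.
q_all = q_ult / FS = 1337.3 / 3 = 445.78 kPa.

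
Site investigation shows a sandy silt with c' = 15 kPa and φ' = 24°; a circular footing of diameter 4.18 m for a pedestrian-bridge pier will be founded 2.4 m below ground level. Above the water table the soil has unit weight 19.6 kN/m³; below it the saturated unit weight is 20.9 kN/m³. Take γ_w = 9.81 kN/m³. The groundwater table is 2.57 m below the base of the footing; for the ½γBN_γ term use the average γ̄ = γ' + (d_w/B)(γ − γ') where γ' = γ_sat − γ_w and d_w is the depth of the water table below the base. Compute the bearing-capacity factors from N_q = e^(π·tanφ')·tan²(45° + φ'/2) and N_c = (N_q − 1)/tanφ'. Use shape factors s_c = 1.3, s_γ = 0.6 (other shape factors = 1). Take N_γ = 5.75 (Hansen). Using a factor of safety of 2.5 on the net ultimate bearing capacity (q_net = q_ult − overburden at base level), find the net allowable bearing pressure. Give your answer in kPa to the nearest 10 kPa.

N_q = e^(π·tan24°)·tan²(57°) = 9.6; N_c = (N_q − 1)/tanφ' = 19.32.
q = γ·D_f = 19.6 × 2.4 = 47.04 kPa.
γ' = 11.09 kN/m³; averaging over the depth B below the base, γ̄ = γ' + (d_w/B)(γ − γ') = 16.322 kN/m³.
c·N_c·s_c = 15 × 19.324 × 1.3 = 376.81 kPa
q·N_q = 47.04 × 9.6034 = 451.74 kPa
0.5·γ·B·N_γ·s_γ = 0.5 × 16.322 × 4.18 × 5.75 × 0.6 = 117.69 kPa
q_ult = 376.81 + 451.74 + 117.69 = 946.24 kPa.
q_net = 946.24 − 47.04 = 899.2 kPa.
q_all(net) = 899.2 / 2.5 = 359.68 kPa.

q_all(net) ≈ 360 kPa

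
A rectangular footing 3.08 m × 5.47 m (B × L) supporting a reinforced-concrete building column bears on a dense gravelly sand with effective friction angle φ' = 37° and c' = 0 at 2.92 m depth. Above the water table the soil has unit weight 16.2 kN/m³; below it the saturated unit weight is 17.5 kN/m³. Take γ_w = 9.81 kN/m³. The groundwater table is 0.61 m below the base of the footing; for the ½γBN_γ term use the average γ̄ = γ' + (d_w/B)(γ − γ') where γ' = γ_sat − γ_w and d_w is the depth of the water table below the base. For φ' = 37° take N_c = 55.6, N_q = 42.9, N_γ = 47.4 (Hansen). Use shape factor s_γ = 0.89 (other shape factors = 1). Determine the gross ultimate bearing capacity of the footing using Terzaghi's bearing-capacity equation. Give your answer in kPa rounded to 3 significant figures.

Overburden at base level: q = 16.2 × 2.92 = 47.304 kPa.
The water table is 0.61 m below the base (< B = 3.08 m), so the ½γBN_γ term uses γ̄ = γ' + (d_w/B)(γ − γ') = 7.69 + (0.61/3.08)(16.2 − 7.69) = 9.3754 kN/m³.
Surcharge term q·N_q = 47.304 × 42.9 = 2029.3 kPa; self-weight term 0.5·γ·B·N_γ·s_γ = 0.5 × 9.3754 × 3.08 × 47.4 × 0.89 = 609.09 kPa.
q_ult = 2029.3 + 609.09 = 2638.4 kPa.

q_ult ≈ 2640 kPa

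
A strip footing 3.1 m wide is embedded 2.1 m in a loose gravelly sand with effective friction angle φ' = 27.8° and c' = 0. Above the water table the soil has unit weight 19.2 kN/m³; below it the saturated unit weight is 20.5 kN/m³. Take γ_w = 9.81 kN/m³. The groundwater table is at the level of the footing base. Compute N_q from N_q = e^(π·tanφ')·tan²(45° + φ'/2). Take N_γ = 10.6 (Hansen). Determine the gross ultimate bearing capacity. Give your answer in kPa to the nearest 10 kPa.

q_ult ≈ 760 kPa

tan27.8° = 0.5272, so N_q = e^(π×0.5272)·tan²(58.9°) = 5.24 × 2.748 = 14.4.
q = γ·D_f = 19.2 × 2.1 = 40.32 kPa.
For the ½γBN_γ term take γ' = 20.5 − 9.81 = 10.69 kN/m³ (soil below base is submerged).
q·N_q = 40.32 × 14.4 = 580.63 kPa
0.5·γ·B·N_γ = 0.5 × 10.69 × 3.1 × 10.6 = 175.64 kPa
q_ult = 580.63 + 175.64 = 756.26 kPa.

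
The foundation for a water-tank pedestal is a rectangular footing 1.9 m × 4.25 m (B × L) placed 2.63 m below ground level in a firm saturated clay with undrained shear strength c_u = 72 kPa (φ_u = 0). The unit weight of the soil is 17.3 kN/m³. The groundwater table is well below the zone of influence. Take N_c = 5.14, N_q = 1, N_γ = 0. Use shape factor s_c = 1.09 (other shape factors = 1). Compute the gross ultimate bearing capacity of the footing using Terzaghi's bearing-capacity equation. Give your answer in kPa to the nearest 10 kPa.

Overburden at base level: q = 17.3 × 2.63 = 45.499 kPa.
Cohesion term c·N_c·s_c = 72 × 5.14 × 1.09 = 403.39 kPa; surcharge term q·N_q = 45.499 × 1 = 45.499 kPa.
q_ult = 403.39 + 45.499 = 448.89 kPa.

q_ult ≈ 450 kPa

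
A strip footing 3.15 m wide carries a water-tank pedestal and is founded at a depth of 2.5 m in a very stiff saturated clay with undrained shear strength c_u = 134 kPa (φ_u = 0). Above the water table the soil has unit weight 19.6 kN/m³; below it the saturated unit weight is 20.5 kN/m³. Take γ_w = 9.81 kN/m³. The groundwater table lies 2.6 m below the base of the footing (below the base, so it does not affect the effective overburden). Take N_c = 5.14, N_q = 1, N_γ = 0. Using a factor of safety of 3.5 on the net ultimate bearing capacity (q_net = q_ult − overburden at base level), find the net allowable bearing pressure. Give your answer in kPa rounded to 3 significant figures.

Overburden at base level: q = 19.6 × 2.5 = 49 kPa.
Cohesion term c·N_c = 134 × 5.14 = 688.76 kPa; surcharge term q·N_q = 49 × 1 = 49 kPa.
q_ult = 688.76 + 49 = 737.76 kPa.
q_net = 737.76 − 49 = 688.76 kPa.
q_all(net) = 688.76 / 3.5 = 196.79 kPa.

q_all(net) ≈ 197 kPa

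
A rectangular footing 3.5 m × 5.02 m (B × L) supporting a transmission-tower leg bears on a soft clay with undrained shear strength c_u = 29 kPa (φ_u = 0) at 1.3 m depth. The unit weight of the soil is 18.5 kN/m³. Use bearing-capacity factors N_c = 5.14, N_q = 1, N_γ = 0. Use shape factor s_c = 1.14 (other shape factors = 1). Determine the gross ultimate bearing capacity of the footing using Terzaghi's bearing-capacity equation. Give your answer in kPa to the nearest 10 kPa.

Effective surcharge at the founding depth q = γ·D_f = 18.5 × 1.3 = 24.05 kPa.
q_ult = c·N_c·s_c + q·N_q
     = 29 × 5.14 × 1.14 + 24.05 × 1
     = 169.93 + 24.05 = 193.98 kPa.

q_ult ≈ 190 kPa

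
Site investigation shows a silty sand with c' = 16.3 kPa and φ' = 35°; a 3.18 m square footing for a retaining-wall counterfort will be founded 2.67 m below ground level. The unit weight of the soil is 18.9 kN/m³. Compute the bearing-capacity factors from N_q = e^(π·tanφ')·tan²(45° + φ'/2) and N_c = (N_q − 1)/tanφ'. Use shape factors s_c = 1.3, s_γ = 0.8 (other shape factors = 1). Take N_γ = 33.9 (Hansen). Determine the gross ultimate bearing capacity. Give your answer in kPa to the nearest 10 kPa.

tan35° = 0.7002, so N_q = e^(π×0.7002)·tan²(62.5°) = 9.023 × 3.69 = 33.3.
N_c = (33.3 − 1)/tan35° = 46.12.
Overburden at base level: q = 18.9 × 2.67 = 50.463 kPa.
Cohesion term c·N_c·s_c = 16.3 × 46.124 × 1.3 = 977.36 kPa; surcharge term q·N_q = 50.463 × 33.296 = 1680.2 kPa; self-weight term 0.5·γ·B·N_γ·s_γ = 0.5 × 18.9 × 3.18 × 33.9 × 0.8 = 814.98 kPa.
q_ult = 977.36 + 1680.2 + 814.98 = 3472.6 kPa.

q_ult ≈ 3470 kPa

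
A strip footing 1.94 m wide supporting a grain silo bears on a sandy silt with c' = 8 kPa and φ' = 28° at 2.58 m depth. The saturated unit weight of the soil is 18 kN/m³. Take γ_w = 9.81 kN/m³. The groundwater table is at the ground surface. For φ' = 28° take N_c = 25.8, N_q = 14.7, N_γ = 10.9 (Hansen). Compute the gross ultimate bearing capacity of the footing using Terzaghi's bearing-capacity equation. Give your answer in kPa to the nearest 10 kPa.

q_ult ≈ 600 kPa

With the water table at the surface the whole profile is submerged: γ' = 18 − 9.81 = 8.19 kN/m³, so q = γ'·D_f = 21.13 kPa; the same γ' applies in the ½γBN_γ term.
q_ult = c·N_c + q·N_q + 0.5·γ·B·N_γ
     = 8 × 25.8 + 21.13 × 14.7 + 0.5 × 8.19 × 1.94 × 10.9
     = 206.4 + 310.61 + 86.593 = 603.61 kPa.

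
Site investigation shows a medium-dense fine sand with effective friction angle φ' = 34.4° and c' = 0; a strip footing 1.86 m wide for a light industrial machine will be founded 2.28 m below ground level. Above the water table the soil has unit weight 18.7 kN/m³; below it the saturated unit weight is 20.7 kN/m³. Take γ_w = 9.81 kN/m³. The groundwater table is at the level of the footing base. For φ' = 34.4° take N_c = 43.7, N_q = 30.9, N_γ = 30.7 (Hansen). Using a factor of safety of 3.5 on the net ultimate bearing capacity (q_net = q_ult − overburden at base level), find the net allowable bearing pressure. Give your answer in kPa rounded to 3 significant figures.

Overburden at base level: q = 18.7 × 2.28 = 42.636 kPa.
Below the base the soil is submerged, so the ½γBN_γ term uses γ' = 20.7 − 9.81 = 10.89 kN/m³.
Surcharge term q·N_q = 42.636 × 30.9 = 1317.5 kPa; self-weight term 0.5·γ·B·N_γ = 0.5 × 10.89 × 1.86 × 30.7 = 310.92 kPa.
q_ult = 1317.5 + 310.92 = 1628.4 kPa.
q_net = 1628.4 − 42.636 = 1585.7 kPa.
q_all(net) = 1585.7 / 3.5 = 453.07 kPa.

q_all(net) ≈ 453 kPa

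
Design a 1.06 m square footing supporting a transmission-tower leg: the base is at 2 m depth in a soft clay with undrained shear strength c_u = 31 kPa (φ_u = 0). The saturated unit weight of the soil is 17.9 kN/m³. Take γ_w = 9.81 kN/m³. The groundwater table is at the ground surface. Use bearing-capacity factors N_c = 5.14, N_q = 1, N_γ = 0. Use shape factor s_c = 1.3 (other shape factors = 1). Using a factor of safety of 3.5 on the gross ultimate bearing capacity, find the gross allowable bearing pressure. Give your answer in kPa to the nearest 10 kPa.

Water table at ground surface, so effective unit weight γ' = 17.9 − 9.81 = 8.09 kN/m³ is used throughout; overburden q = 8.09 × 2 = 16.18 kPa.
Cohesion term c·N_c·s_c = 31 × 5.14 × 1.3 = 207.14 kPa; surcharge term q·N_q = 16.18 × 1 = 16.18 kPa.
q_ult = 207.14 + 16.18 = 223.32 kPa.
q_all = 223.32 / 3.5 = 63.806 kPa.

q_all ≈ 60 kPa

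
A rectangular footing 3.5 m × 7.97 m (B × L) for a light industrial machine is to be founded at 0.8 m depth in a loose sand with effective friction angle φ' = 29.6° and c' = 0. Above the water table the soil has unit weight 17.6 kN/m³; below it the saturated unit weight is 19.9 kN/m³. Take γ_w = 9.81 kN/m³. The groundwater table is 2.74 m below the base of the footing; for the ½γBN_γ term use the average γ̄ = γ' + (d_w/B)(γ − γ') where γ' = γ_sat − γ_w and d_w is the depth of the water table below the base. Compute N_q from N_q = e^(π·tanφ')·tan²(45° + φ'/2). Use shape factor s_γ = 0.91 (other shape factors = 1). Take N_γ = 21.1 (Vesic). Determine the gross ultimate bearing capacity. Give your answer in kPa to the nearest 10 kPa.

tan29.6° = 0.5681, so N_q = e^(π×0.5681)·tan²(59.8°) = 5.958 × 2.952 = 17.59.
Overburden at base level: q = 17.6 × 0.8 = 14.08 kPa.
The water table is 2.74 m below the base (< B = 3.5 m), so the ½γBN_γ term uses γ̄ = γ' + (d_w/B)(γ − γ') = 10.09 + (2.74/3.5)(17.6 − 10.09) = 15.969 kN/m³.
Surcharge term q·N_q = 14.08 × 17.588 = 247.63 kPa; self-weight term 0.5·γ·B·N_γ·s_γ = 0.5 × 15.969 × 3.5 × 21.1 × 0.91 = 536.59 kPa.
q_ult = 247.63 + 536.59 = 784.23 kPa.

q_ult ≈ 780 kPa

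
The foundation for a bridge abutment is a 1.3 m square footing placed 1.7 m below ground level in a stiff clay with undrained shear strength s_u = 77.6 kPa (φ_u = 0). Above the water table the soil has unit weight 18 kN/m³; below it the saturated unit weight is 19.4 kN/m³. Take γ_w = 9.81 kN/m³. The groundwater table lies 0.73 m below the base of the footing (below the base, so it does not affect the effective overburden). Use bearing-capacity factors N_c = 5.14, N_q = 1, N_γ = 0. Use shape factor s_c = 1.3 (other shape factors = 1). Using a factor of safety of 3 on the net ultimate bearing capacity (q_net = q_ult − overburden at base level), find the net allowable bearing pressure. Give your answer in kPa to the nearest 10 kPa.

Effective surcharge at the founding depth q = γ·D_f = 18 × 1.7 = 30.6 kPa.
q_ult = c·N_c·s_c + q·N_q
     = 77.6 × 5.14 × 1.3 + 30.6 × 1
     = 518.52 + 30.6 = 549.12 kPa.
q_net = 549.12 − 30.6 = 518.52 kPa.
q_all(net) = 518.52 / 3 = 172.84 kPa.

q_all(net) ≈ 170 kPa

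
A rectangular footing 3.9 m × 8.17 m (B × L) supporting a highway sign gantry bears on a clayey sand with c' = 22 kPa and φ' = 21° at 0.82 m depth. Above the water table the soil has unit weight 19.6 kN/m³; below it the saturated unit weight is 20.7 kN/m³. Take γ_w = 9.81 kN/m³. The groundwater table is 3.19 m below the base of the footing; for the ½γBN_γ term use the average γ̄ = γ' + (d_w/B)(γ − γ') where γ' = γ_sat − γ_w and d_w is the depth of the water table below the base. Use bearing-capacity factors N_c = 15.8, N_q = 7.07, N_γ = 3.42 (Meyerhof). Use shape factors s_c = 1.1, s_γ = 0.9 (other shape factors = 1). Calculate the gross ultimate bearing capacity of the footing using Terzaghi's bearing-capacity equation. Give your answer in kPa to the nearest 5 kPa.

q = γ·D_f = 19.6 × 0.82 = 16.072 kPa.
γ' = 10.89 kN/m³; averaging over the depth B below the base, γ̄ = γ' + (d_w/B)(γ − γ') = 18.014 kN/m³.
c·N_c·s_c = 22 × 15.8 × 1.1 = 382.36 kPa
q·N_q = 16.072 × 7.07 = 113.63 kPa
0.5·γ·B·N_γ·s_γ = 0.5 × 18.014 × 3.9 × 3.42 × 0.9 = 108.12 kPa
q_ult = 382.36 + 113.63 + 108.12 = 604.11 kPa.

q_ult ≈ 605 kPa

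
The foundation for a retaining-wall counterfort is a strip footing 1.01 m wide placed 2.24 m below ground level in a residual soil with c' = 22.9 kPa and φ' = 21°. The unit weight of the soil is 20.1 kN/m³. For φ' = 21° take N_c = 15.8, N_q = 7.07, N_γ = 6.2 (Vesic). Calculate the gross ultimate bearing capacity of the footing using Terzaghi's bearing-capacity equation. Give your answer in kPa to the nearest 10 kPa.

q_ult ≈ 740 kPa

Effective surcharge at the founding depth q = γ·D_f = 20.1 × 2.24 = 45.024 kPa.
q_ult = c·N_c + q·N_q + 0.5·γ·B·N_γ
     = 22.9 × 15.8 + 45.024 × 7.07 + 0.5 × 20.1 × 1.01 × 6.2
     = 361.82 + 318.32 + 62.933 = 743.07 kPa.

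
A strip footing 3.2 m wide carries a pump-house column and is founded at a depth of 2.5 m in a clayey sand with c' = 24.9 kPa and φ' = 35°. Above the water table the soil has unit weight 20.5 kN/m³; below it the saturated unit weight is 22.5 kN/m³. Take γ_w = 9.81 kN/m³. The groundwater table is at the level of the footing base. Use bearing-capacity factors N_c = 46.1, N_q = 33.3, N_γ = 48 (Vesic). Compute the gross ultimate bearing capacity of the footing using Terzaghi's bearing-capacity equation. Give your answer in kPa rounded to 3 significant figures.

q_ult ≈ 3830 kPa

q = γ·D_f = 20.5 × 2.5 = 51.25 kPa.
For the ½γBN_γ term take γ' = 22.5 − 9.81 = 12.69 kN/m³ (soil below base is submerged).
c·N_c = 24.9 × 46.1 = 1147.9 kPa
q·N_q = 51.25 × 33.3 = 1706.6 kPa
0.5·γ·B·N_γ = 0.5 × 12.69 × 3.2 × 48 = 974.59 kPa
q_ult = 1147.9 + 1706.6 + 974.59 = 3829.1 kPa.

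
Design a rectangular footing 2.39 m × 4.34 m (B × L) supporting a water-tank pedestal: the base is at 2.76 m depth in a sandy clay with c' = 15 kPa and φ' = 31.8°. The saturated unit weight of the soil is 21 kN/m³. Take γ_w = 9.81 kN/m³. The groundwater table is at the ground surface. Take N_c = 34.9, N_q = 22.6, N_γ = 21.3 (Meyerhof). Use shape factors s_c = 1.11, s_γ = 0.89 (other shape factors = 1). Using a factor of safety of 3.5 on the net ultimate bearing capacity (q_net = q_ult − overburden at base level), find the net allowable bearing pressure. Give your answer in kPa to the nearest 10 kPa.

Water table at ground surface, so effective unit weight γ' = 21 − 9.81 = 11.19 kN/m³ is used throughout; overburden q = 11.19 × 2.76 = 30.884 kPa; the same γ' applies in the ½γBN_γ term.
Cohesion term c·N_c·s_c = 15 × 34.9 × 1.11 = 581.09 kPa; surcharge term q·N_q = 30.884 × 22.6 = 697.99 kPa; self-weight term 0.5·γ·B·N_γ·s_γ = 0.5 × 11.19 × 2.39 × 21.3 × 0.89 = 253.49 kPa.
q_ult = 581.09 + 697.99 + 253.49 = 1532.6 kPa.
q_net = 1532.6 − 30.884 = 1501.7 kPa.
q_all(net) = 1501.7 / 3.5 = 429.05 kPa.

q_all(net) ≈ 430 kPa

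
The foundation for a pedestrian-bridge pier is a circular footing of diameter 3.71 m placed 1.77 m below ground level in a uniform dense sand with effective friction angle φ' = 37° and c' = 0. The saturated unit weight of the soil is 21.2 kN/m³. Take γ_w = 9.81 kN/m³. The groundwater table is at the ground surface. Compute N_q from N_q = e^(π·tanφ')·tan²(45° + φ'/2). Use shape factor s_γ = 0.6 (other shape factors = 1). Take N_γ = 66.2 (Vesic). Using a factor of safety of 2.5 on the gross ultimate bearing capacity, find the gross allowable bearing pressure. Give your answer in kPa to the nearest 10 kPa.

q_all ≈ 680 kPa

N_q = e^(π·tan37°)·tan²(63.5°) = 42.92.
Water table at ground surface, so effective unit weight γ' = 21.2 − 9.81 = 11.39 kN/m³ is used throughout; overburden q = 11.39 × 1.77 = 20.16 kPa; the same γ' applies in the ½γBN_γ term.
Surcharge term q·N_q = 20.16 × 42.92 = 865.28 kPa; self-weight term 0.5·γ·B·N_γ·s_γ = 0.5 × 11.39 × 3.71 × 66.2 × 0.6 = 839.22 kPa.
q_ult = 865.28 + 839.22 = 1704.5 kPa.
q_all = 1704.5 / 2.5 = 681.8 kPa.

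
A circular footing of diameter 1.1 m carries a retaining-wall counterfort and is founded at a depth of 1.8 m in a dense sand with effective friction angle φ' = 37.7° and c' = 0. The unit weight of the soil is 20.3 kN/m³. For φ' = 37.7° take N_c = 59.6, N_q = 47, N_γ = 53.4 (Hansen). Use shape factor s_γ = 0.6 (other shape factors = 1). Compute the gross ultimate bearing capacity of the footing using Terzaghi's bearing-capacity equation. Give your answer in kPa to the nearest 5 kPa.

q_ult ≈ 2075 kPa

Overburden at base level: q = 20.3 × 1.8 = 36.54 kPa.
Surcharge term q·N_q = 36.54 × 47 = 1717.4 kPa; self-weight term 0.5·γ·B·N_γ·s_γ = 0.5 × 20.3 × 1.1 × 53.4 × 0.6 = 357.73 kPa.
q_ult = 1717.4 + 357.73 = 2075.1 kPa.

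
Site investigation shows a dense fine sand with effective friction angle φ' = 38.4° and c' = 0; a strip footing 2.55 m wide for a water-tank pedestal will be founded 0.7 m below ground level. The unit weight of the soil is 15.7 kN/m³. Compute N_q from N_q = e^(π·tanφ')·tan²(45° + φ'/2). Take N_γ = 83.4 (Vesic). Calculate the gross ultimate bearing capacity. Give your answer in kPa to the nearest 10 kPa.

q_ult ≈ 2240 kPa

tan38.4° = 0.7926, so N_q = e^(π×0.7926)·tan²(64.2°) = 12.061 × 4.279 = 51.61.
Effective surcharge at the founding depth q = γ·D_f = 15.7 × 0.7 = 10.99 kPa.
q_ult = q·N_q + 0.5·γ·B·N_γ
     = 10.99 × 51.611 + 0.5 × 15.7 × 2.55 × 83.4
     = 567.21 + 1669.5 = 2236.7 kPa.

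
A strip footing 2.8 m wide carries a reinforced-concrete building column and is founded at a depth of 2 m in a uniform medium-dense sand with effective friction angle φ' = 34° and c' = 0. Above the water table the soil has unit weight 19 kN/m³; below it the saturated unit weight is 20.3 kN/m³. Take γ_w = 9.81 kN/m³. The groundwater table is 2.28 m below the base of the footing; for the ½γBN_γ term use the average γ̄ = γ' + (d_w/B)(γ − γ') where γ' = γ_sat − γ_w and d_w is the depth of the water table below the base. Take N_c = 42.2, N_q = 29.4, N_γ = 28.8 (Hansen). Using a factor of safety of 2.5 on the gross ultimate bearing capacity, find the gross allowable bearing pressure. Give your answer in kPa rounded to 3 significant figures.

Effective surcharge at the founding depth q = γ·D_f = 19 × 2 = 38 kPa.
With d_w = 2.28 m < B, γ̄ = 10.49 + (2.28/2.8) × (19 − 10.49) = 17.42 kN/m³.
q_ult = q·N_q + 0.5·γ·B·N_γ
     = 38 × 29.4 + 0.5 × 17.42 × 2.8 × 28.8
     = 1117.2 + 702.36 = 1819.6 kPa.
q_all = 1819.6 / 2.5 = 727.82 kPa.

q_all ≈ 728 kPa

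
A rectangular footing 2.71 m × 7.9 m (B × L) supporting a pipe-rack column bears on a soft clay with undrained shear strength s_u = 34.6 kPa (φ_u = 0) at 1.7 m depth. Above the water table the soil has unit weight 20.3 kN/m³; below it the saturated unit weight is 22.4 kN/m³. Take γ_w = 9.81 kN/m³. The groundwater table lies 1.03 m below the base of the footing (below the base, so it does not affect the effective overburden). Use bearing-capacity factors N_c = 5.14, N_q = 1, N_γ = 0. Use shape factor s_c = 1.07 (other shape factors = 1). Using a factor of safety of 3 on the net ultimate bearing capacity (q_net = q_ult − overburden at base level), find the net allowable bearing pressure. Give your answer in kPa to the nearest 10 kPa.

q_all(net) ≈ 60 kPa

q = γ·D_f = 20.3 × 1.7 = 34.51 kPa.
c·N_c·s_c = 34.6 × 5.14 × 1.07 = 190.29 kPa
q·N_q = 34.51 × 1 = 34.51 kPa
q_ult = 190.29 + 34.51 = 224.8 kPa.
q_net = 224.8 − 34.51 = 190.29 kPa.
q_all(net) = 190.29 / 3 = 63.431 kPa.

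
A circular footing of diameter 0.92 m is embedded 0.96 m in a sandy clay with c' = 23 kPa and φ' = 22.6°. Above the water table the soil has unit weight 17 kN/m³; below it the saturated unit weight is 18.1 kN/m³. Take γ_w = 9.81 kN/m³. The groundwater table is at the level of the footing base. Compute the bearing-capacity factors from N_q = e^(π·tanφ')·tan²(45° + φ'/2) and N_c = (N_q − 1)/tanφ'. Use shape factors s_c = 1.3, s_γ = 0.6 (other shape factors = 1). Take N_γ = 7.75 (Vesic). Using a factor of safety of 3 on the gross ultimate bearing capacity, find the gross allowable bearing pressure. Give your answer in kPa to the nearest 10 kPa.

N_q = e^(π·tan22.6°)·tan²(56.3°) = 8.31; N_c = (N_q − 1)/tanφ' = 17.57.
Overburden at base level: q = 17 × 0.96 = 16.32 kPa.
Below the base the soil is submerged, so the ½γBN_γ term uses γ' = 18.1 − 9.81 = 8.29 kN/m³.
Cohesion term c·N_c·s_c = 23 × 17.57 × 1.3 = 525.34 kPa; surcharge term q·N_q = 16.32 × 8.3136 = 135.68 kPa; self-weight term 0.5·γ·B·N_γ·s_γ = 0.5 × 8.29 × 0.92 × 7.75 × 0.6 = 17.732 kPa.
q_ult = 525.34 + 135.68 + 17.732 = 678.75 kPa.
q_all = 678.75 / 3 = 226.25 kPa.

q_all ≈ 230 kPa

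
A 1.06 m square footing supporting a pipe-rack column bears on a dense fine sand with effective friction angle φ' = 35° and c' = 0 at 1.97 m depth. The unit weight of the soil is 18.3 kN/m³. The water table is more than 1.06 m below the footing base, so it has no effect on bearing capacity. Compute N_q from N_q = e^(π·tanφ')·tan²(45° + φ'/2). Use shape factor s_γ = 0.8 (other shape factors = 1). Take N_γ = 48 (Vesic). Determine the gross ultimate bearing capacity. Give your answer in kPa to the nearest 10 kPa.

tan35° = 0.7002, so N_q = e^(π×0.7002)·tan²(62.5°) = 9.023 × 3.69 = 33.3.
Effective surcharge at the founding depth q = γ·D_f = 18.3 × 1.97 = 36.051 kPa.
q_ult = q·N_q + 0.5·γ·B·N_γ·s_γ
     = 36.051 × 33.296 + 0.5 × 18.3 × 1.06 × 48 × 0.8
     = 1200.4 + 372.44 = 1572.8 kPa.

q_ult ≈ 1570 kPa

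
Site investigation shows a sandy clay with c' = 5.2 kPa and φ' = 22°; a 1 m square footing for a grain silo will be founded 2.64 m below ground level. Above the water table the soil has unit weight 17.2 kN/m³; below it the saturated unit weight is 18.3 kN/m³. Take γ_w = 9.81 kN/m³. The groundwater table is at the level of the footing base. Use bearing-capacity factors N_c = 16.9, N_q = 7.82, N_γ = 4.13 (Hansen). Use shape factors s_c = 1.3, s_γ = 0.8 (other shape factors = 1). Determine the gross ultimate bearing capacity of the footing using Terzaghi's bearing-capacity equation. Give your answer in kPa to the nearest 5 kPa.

Effective surcharge at the founding depth q = γ·D_f = 17.2 × 2.64 = 45.408 kPa.
The water table coincides with the base, so in the self-weight term γ → γ' = 8.49 kN/m³.
q_ult = c·N_c·s_c + q·N_q + 0.5·γ·B·N_γ·s_γ
     = 5.2 × 16.9 × 1.3 + 45.408 × 7.82 + 0.5 × 8.49 × 1 × 4.13 × 0.8
     = 114.24 + 355.09 + 14.025 = 483.36 kPa.

q_ult ≈ 485 kPa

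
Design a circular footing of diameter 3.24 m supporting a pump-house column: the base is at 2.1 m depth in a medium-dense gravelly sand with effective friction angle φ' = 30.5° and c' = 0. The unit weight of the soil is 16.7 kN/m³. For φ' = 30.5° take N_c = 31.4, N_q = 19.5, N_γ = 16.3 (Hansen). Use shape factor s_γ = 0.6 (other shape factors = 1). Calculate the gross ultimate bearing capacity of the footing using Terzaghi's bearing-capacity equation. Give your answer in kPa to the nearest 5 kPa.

q_ult ≈ 950 kPa

q = γ·D_f = 16.7 × 2.1 = 35.07 kPa.
q·N_q = 35.07 × 19.5 = 683.87 kPa
0.5·γ·B·N_γ·s_γ = 0.5 × 16.7 × 3.24 × 16.3 × 0.6 = 264.59 kPa
q_ult = 683.87 + 264.59 = 948.45 kPa.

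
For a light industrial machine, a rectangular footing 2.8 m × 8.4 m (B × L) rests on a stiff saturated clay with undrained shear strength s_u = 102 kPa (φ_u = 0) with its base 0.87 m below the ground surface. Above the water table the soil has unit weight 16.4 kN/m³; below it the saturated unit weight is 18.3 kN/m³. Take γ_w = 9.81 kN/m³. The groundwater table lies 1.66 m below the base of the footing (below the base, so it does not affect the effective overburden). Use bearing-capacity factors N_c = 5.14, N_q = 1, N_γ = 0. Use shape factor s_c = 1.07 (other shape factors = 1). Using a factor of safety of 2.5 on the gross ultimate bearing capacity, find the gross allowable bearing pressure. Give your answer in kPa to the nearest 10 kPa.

q = γ·D_f = 16.4 × 0.87 = 14.268 kPa.
c·N_c·s_c = 102 × 5.14 × 1.07 = 560.98 kPa
q·N_q = 14.268 × 1 = 14.268 kPa
q_ult = 560.98 + 14.268 = 575.25 kPa.
q_all = 575.25 / 2.5 = 230.1 kPa.

q_all ≈ 230 kPa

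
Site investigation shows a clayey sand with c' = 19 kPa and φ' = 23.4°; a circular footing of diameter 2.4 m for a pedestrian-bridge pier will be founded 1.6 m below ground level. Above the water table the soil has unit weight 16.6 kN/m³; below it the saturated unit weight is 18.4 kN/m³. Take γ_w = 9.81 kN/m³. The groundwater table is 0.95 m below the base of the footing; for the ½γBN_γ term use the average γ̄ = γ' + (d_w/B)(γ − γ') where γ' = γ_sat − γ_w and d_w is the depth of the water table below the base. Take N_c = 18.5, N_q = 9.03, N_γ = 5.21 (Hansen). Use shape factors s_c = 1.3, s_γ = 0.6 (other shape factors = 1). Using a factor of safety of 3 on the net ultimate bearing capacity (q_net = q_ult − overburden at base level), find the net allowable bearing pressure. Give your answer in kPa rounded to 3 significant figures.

q_all(net) ≈ 238 kPa

Effective surcharge at the founding depth q = γ·D_f = 16.6 × 1.6 = 26.56 kPa.
With d_w = 0.95 m < B, γ̄ = 8.59 + (0.95/2.4) × (16.6 − 8.59) = 11.761 kN/m³.
q_ult = c·N_c·s_c + q·N_q + 0.5·γ·B·N_γ·s_γ
     = 19 × 18.5 × 1.3 + 26.56 × 9.03 + 0.5 × 11.761 × 2.4 × 5.21 × 0.6
     = 456.95 + 239.84 + 44.116 = 740.9 kPa.
q_net = 740.9 − 26.56 = 714.34 kPa.
q_all(net) = 714.34 / 3 = 238.11 kPa.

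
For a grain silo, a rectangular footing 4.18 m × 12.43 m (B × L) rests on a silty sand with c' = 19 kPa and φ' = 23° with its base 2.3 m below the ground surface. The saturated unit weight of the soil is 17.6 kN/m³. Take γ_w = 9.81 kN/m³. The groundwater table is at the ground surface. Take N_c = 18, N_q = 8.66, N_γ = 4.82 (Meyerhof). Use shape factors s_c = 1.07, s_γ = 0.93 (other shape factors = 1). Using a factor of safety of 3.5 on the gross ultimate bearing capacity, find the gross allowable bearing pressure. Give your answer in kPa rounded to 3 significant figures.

With the water table at the surface the whole profile is submerged: γ' = 17.6 − 9.81 = 7.79 kN/m³, so q = γ'·D_f = 17.917 kPa; the same γ' applies in the ½γBN_γ term.
q_ult = c·N_c·s_c + q·N_q + 0.5·γ·B·N_γ·s_γ
     = 19 × 18 × 1.07 + 17.917 × 8.66 + 0.5 × 7.79 × 4.18 × 4.82 × 0.93
     = 365.94 + 155.16 + 72.982 = 594.08 kPa.
q_all = 594.08 / 3.5 = 169.74 kPa.

q_all ≈ 170 kPa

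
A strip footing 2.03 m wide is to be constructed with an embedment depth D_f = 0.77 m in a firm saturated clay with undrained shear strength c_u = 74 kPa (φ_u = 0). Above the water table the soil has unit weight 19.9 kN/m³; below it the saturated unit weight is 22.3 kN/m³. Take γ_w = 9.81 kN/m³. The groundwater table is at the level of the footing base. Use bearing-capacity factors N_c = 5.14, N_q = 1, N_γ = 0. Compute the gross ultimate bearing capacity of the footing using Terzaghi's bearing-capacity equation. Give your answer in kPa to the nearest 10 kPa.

q = γ·D_f = 19.9 × 0.77 = 15.323 kPa.
c·N_c = 74 × 5.14 = 380.36 kPa
q·N_q = 15.323 × 1 = 15.323 kPa
q_ult = 380.36 + 15.323 = 395.68 kPa.

q_ult ≈ 400 kPa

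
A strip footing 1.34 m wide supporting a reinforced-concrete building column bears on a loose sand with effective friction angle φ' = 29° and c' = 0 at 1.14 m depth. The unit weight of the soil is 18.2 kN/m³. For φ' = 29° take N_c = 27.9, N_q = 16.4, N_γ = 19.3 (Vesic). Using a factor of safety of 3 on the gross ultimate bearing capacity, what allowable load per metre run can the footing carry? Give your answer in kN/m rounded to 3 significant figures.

≈ 257 kN/m

Overburden at base level: q = 18.2 × 1.14 = 20.748 kPa.
Surcharge term q·N_q = 20.748 × 16.4 = 340.27 kPa; self-weight term 0.5·γ·B·N_γ = 0.5 × 18.2 × 1.34 × 19.3 = 235.34 kPa.
q_ult = 340.27 + 235.34 = 575.61 kPa.
Gross allowable pressure q_all = 575.61 / 3 = 191.87 kPa.
Allowable wall load = q_all × B = 191.87 × 1.34 = 257.11 kN per metre run.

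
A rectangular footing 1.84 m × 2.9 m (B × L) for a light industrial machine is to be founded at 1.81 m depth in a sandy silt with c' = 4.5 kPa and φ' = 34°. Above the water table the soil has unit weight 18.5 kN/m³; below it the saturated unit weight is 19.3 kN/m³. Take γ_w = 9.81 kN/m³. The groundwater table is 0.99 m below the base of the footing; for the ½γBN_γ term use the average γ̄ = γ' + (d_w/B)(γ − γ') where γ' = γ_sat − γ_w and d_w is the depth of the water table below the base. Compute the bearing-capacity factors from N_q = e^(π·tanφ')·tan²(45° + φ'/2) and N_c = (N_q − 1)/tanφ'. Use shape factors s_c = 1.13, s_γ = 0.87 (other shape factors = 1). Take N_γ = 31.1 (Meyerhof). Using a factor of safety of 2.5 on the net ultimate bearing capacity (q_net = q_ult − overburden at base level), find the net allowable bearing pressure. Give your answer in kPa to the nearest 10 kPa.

q_all(net) ≈ 610 kPa

N_q = e^(π·tan34°)·tan²(62°) = 29.44; N_c = (N_q − 1)/tanφ' = 42.16.
q = γ·D_f = 18.5 × 1.81 = 33.485 kPa.
γ' = 9.49 kN/m³; averaging over the depth B below the base, γ̄ = γ' + (d_w/B)(γ − γ') = 14.338 kN/m³.
c·N_c·s_c = 4.5 × 42.164 × 1.13 = 214.4 kPa
q·N_q = 33.485 × 29.44 = 985.79 kPa
0.5·γ·B·N_γ·s_γ = 0.5 × 14.338 × 1.84 × 31.1 × 0.87 = 356.9 kPa
q_ult = 214.4 + 985.79 + 356.9 = 1557.1 kPa.
q_net = 1557.1 − 33.485 = 1523.6 kPa.
q_all(net) = 1523.6 / 2.5 = 609.44 kPa.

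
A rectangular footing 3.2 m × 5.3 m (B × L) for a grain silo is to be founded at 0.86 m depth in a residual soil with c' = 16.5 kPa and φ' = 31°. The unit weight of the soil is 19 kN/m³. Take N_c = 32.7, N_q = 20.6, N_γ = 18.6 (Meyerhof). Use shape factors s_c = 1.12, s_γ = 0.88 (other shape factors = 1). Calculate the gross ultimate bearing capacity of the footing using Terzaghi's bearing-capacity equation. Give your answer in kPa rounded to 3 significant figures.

Effective surcharge at the founding depth q = γ·D_f = 19 × 0.86 = 16.34 kPa.
q_ult = c·N_c·s_c + q·N_q + 0.5·γ·B·N_γ·s_γ
     = 16.5 × 32.7 × 1.12 + 16.34 × 20.6 + 0.5 × 19 × 3.2 × 18.6 × 0.88
     = 604.3 + 336.6 + 497.59 = 1438.5 kPa.

q_ult ≈ 1440 kPa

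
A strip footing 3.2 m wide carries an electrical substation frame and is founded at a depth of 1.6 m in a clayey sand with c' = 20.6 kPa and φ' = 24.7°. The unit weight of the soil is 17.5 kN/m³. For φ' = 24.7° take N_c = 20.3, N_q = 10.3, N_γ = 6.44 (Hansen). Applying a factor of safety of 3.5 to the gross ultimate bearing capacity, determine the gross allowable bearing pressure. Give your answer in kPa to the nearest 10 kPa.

q_all ≈ 250 kPa

Effective surcharge at the founding depth q = γ·D_f = 17.5 × 1.6 = 28 kPa.
q_ult = c·N_c + q·N_q + 0.5·γ·B·N_γ
     = 20.6 × 20.3 + 28 × 10.3 + 0.5 × 17.5 × 3.2 × 6.44
     = 418.18 + 288.4 + 180.32 = 886.9 kPa.
q_all = q_ult / FS = 886.9 / 3.5 = 253.4 kPa.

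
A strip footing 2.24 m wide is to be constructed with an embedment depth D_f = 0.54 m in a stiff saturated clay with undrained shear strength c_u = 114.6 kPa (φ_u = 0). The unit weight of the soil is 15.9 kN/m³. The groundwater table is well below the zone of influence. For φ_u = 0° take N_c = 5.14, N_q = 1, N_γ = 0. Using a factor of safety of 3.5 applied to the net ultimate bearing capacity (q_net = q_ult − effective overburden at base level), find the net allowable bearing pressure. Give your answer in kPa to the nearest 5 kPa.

q_all(net) ≈ 170 kPa

Effective surcharge at the founding depth q = γ·D_f = 15.9 × 0.54 = 8.586 kPa.
q_ult = c·N_c + q·N_q
     = 114.6 × 5.14 + 8.586 × 1
     = 589.04 + 8.586 = 597.63 kPa.
Net ultimate: q_net = 597.63 − 8.586 = 589.04 kPa.
q_all(net) = 589.04 / 3.5 = 168.3 kPa.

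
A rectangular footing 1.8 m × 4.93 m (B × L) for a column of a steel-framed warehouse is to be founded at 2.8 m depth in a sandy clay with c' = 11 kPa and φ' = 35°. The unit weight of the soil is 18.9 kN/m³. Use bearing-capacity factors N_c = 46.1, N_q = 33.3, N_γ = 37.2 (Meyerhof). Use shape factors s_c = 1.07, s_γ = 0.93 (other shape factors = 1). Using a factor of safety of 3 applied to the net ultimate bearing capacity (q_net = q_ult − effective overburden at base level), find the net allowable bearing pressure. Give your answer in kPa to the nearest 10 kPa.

q_all(net) ≈ 950 kPa

Effective surcharge at the founding depth q = γ·D_f = 18.9 × 2.8 = 52.92 kPa.
q_ult = c·N_c·s_c + q·N_q + 0.5·γ·B·N_γ·s_γ
     = 11 × 46.1 × 1.07 + 52.92 × 33.3 + 0.5 × 18.9 × 1.8 × 37.2 × 0.93
     = 542.6 + 1762.2 + 588.48 = 2893.3 kPa.
Net ultimate: q_net = 2893.3 − 52.92 = 2840.4 kPa.
q_all(net) = 2840.4 / 3 = 946.8 kPa.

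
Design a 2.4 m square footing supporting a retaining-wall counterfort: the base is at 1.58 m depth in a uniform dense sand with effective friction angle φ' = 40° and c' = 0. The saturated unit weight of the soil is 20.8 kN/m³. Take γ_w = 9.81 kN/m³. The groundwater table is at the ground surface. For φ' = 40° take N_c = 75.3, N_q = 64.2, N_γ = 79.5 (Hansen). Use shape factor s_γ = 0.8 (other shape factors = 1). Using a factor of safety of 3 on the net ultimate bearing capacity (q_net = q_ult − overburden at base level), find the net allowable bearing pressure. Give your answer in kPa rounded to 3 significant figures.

With the water table at the surface the whole profile is submerged: γ' = 20.8 − 9.81 = 10.99 kN/m³, so q = γ'·D_f = 17.364 kPa; the same γ' applies in the ½γBN_γ term.
q_ult = q·N_q + 0.5·γ·B·N_γ·s_γ
     = 17.364 × 64.2 + 0.5 × 10.99 × 2.4 × 79.5 × 0.8
     = 1114.8 + 838.76 = 1953.5 kPa.
q_net = 1953.5 − 17.364 = 1936.2 kPa.
q_all(net) = 1936.2 / 3 = 645.39 kPa.

q_all(net) ≈ 645 kPa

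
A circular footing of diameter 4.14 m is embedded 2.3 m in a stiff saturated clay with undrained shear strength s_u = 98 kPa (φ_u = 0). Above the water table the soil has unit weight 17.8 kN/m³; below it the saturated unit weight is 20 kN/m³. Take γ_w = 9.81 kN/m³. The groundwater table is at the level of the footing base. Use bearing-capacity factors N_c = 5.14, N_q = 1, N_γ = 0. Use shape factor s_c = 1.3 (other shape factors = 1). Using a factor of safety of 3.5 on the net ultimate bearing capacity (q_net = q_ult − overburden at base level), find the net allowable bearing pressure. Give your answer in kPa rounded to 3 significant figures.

Overburden at base level: q = 17.8 × 2.3 = 40.94 kPa.
Cohesion term c·N_c·s_c = 98 × 5.14 × 1.3 = 654.84 kPa; surcharge term q·N_q = 40.94 × 1 = 40.94 kPa.
q_ult = 654.84 + 40.94 = 695.78 kPa.
q_net = 695.78 − 40.94 = 654.84 kPa.
q_all(net) = 654.84 / 3.5 = 187.1 kPa.

q_all(net) ≈ 187 kPa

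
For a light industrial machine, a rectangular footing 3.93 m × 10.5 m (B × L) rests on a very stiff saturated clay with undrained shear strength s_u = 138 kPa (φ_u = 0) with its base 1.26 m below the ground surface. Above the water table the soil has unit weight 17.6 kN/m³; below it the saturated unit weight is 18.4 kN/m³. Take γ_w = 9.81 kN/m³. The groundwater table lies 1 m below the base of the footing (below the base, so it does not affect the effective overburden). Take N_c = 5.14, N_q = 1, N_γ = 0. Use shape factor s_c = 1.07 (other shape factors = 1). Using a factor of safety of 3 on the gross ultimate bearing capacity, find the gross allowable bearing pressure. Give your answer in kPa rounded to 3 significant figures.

q_all ≈ 260 kPa

Overburden at base level: q = 17.6 × 1.26 = 22.176 kPa.
Cohesion term c·N_c·s_c = 138 × 5.14 × 1.07 = 758.97 kPa; surcharge term q·N_q = 22.176 × 1 = 22.176 kPa.
q_ult = 758.97 + 22.176 = 781.15 kPa.
q_all = 781.15 / 3 = 260.38 kPa.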